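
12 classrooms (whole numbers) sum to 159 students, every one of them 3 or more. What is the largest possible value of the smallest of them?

The 12 values sum to 159, so their minimum is at most ⌊159/12⌋ = 13.
Taking 9 copies of 13 and 3 copies of 14 gives exactly 159, so 13 is attained.

13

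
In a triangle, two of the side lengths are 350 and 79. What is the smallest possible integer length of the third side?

272

The third side must exceed |350 − 79| = 271.
The smallest integer above 271 is 272.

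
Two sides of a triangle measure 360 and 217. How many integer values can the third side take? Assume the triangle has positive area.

The triangle inequality gives |360 − 217| < c < 360 + 217, i.e. 143 < c < 577.
So c can be any integer from 144 to 576: 433 values.

433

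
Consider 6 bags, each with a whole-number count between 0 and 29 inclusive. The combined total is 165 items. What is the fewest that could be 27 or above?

Suppose at most 6 − j of them reach 27; then j values are ≤ 26 and the rest ≤ 29.
The total is then ≤ 26·j + 29·(6 − j) = 174 − 3j. For this to be ≥ 165 we need j ≤ 3, so at least 6 − 3 = 3 must reach 27.
Exactly 3 works: 3 values at 29 and 3 at 26 total 165.

3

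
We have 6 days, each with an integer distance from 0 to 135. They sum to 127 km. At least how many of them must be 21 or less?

1

Let j be the number exceeding 21. Then the total is ≥ 22·j + 0·(6 − j) = 0 + 22j.
So 22j ≤ 127 and j ≤ 5; hence at least 6 − 5 = 1 are ≤ 21.
Exactly 1 works: 1 value at 0 and 5 at 22 total 110; raise one of the low values by 17 (still ≤ 21) to hit 127.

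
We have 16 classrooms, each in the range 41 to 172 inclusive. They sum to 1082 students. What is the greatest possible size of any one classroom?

Maximizing one value means minimizing the remaining 15.
The other 15 contribute at least 15 × 41 = 615, leaving at most 1082 − 615 = 467.
But each classroom is capped at 172, so the maximum is 172.
Achievable: one at 172 and the other 15 totalling 910, which fits since 15 × 41 ≤ 910 ≤ 15 × 172.

172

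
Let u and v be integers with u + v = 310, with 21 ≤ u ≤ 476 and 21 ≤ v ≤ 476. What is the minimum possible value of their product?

6069

For a fixed sum, uv is smallest when u and v are as far apart as possible.
The extreme feasible split is u = 21, v = 289, giving uv = 6069.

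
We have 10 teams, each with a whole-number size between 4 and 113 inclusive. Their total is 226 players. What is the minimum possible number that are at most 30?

4

If only k of them are at most 30, the other 10 − k are at least 31, so the total is at least (10 − k)·31 + k·4.
This is ≤ 226, so (10 − k)·31 + 4k ≤ 226, which gives k ≥ 4.
Exactly 4 works: 4 values at 4 and 6 at 31 total 202; raise one of the low values by 24 (still ≤ 30) to hit 226.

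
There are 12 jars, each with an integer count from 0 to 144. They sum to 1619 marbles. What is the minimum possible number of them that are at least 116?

9

Suppose at most 12 − j of them reach 116; then j values are ≤ 115 and the rest ≤ 144.
The total is then ≤ 115·j + 144·(12 − j) = 1728 − 29j. For this to be ≥ 1619 we need j ≤ 3, so at least 12 − 3 = 9 must reach 116.
Exactly 9 works: 9 values at 144 and 3 at 115 total 1641; lower one of the high values by 22 (still ≥ 116) to hit 1619.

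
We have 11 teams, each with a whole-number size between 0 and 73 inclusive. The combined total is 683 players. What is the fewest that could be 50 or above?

If only k of them are at least 50, the other 11 − k are at most 49, so the total is at most k·73 + (11 − k)·49.
This must reach 683, so k·73 + (11 − k)·49 ≥ 683, giving k ≥ 6.
Exactly 6 works: 6 values at 73 and 5 at 49 total 683.

6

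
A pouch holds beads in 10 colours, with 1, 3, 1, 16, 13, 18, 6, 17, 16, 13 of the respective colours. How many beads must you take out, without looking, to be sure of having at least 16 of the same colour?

98

In the worst case you take as many as possible of each colour without reaching 16: 1 + 3 + 1 + 15 + 13 + 15 + 6 + 15 + 15 + 13 = 97.
The next one must give 16 of some colour, so 97 + 1 = 98.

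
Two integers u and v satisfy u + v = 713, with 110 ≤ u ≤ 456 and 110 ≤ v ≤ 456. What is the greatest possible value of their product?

With u + v fixed, uv peaks when the two are closest together.
Taking u = 356 and v = 357 (both in [110, 456]) gives uv = 127092.

127092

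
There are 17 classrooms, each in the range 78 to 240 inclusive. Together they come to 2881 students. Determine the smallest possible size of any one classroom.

To make one classroom as small as possible, make the other 16 as large as possible.
The other 16 can take up 16 × 240 = 3840 ≥ 2881 − 78, so one classroom can sit at its floor of 78.
Achievable: one at 78 and the other 16 totalling 2803, which fits since 16 × 78 ≤ 2803 ≤ 16 × 240.

78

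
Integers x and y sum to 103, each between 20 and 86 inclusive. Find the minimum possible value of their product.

Since x + y is fixed, pushing one of them to its bound minimizes the product.
The extreme feasible split is x = 20, y = 83, giving xy = 1660.

1660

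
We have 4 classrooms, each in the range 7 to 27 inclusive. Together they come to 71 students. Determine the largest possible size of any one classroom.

Maximizing one value means minimizing the remaining 3.
The other 3 contribute at least 3 × 7 = 21, leaving at most 71 − 21 = 50.
But each classroom is capped at 27, so the maximum is 27.
Achievable: one at 27 and the other 3 totalling 44, which fits since 3 × 7 ≤ 44 ≤ 3 × 27.

27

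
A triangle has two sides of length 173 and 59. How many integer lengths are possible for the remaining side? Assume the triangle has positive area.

The triangle inequality gives |173 − 59| < c < 173 + 59, i.e. 114 < c < 232.
So c can be any integer from 115 to 231: 117 values.

117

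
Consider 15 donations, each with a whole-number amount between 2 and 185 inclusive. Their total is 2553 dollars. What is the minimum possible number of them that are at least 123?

12

Suppose at most 15 − j of them reach 123; then j values are ≤ 122 and the rest ≤ 185.
The total is then ≤ 122·j + 185·(15 − j) = 2775 − 63j. For this to be ≥ 2553 we need j ≤ 3, so at least 15 − 3 = 12 must reach 123.
Exactly 12 works: 12 values at 185 and 3 at 122 total 2586; lower one of the high values by 33 (still ≥ 123) to hit 2553.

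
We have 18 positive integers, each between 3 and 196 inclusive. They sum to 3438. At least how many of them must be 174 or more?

15

Each value short of 174 is at most 173, costing at least 196 − 173 = 23 against the maximum total of 3528.
We can afford to lose at most 3528 − 3438 = 90, so at most ⌊90/23⌋ = 3 fall short, and at least 15 are ≥ 174.
Exactly 15 works: 15 values at 196 and 3 at 173 total 3459; lower one of the high values by 21 (still ≥ 174) to hit 3438.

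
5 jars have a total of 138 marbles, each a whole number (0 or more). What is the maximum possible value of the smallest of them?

The 5 values sum to 138, so their minimum is at most ⌊138/5⌋ = 27.
Achievable: 2 of them at 27 and 3 at 28 total 138.

27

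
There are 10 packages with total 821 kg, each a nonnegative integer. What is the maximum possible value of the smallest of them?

The 10 values sum to 821, so their minimum is at most ⌊821/10⌋ = 82.
Equality holds with 9 values of 82 and 1 value of 83.

82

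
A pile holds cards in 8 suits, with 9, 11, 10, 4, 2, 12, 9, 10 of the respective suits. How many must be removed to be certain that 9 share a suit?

55

In the worst case you take as many as possible of each suit without reaching 9: 8 + 8 + 8 + 4 + 2 + 8 + 8 + 8 = 54.
The next one must give 9 of some suit, so 54 + 1 = 55.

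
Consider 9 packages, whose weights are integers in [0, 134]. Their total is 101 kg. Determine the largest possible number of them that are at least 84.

1

With k values at 84 or above and the rest at least 0, the sum is at least 0 + 84k.
Since the sum is 101, we need 84k ≤ 101, i.e. k ≤ 1.
k = 1 is achieved by 1 value at 84 and 8 at 0, total 84; add 17 to one value (staying below 84) to reach 101.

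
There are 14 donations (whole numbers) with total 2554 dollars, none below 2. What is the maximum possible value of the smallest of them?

182

If every one of the 14 were at least 183, the total would be at least 14 × 183 = 2562 > 2554.
Equality holds with 8 values of 182 and 6 values of 183.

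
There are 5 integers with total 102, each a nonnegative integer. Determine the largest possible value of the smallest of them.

20

The average is 102/5 < 21, so some value is ≤ 20.
Taking 3 copies of 20 and 2 copies of 21 gives exactly 102, so 20 is attained.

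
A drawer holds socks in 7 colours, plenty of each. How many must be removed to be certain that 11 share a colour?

In the worst case you draw 10 of each of the 7 colours: 7 × 10 = 70.
One more forces 11 of some colour, so 70 + 1 = 71.

71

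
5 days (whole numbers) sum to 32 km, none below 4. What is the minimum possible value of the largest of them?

7

If every one of the 5 were at most 6, the total would be at most 5 × 6 = 30 < 32.
Equality holds with 2 values of 7 and 3 values of 6.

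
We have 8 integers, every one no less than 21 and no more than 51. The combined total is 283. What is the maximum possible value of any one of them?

51

To make one integer as large as possible, make the other 7 as small as possible.
The other 7 contribute at least 7 × 21 = 147, leaving at most 283 − 147 = 136.
But each integer is capped at 51, so the maximum is 51.
Achievable: one at 51 and the other 7 totalling 232, which fits since 7 × 21 ≤ 232 ≤ 7 × 51.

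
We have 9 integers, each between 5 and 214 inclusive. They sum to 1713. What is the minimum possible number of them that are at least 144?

If only k of them are at least 144, the other 9 − k are at most 143, so the total is at most k·214 + (9 − k)·143.
This must reach 1713, so k·214 + (9 − k)·143 ≥ 1713, giving k ≥ 6.
Exactly 6 works: 6 values at 214 and 3 at 143 total 1713.

6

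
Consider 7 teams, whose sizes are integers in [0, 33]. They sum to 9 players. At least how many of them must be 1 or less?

If only k of them are at most 1, the other 7 − k are at least 2, so the total is at least (7 − k)·2 + k·0.
This is ≤ 9, so (7 − k)·2 + 0k ≤ 9, which gives k ≥ 3.
Exactly 3 works: 3 values at 0 and 4 at 2 total 8; raise one of the low values by 1 (still ≤ 1) to hit 9.

3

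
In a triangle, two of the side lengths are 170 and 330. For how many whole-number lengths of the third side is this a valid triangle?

339

The triangle inequality gives |170 − 330| < c < 170 + 330, i.e. 160 < c < 500.
So c can be any integer from 161 to 499: 339 values.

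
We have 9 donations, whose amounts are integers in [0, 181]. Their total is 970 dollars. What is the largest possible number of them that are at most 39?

Each value at 39 or below falls at least 181 − 39 = 142 short of the ceiling 181.
The ceiling total is 9 × 181 = 1629, and we need 970, so at most ⌊(1629 − 970)/142⌋ = 4 can be that low.
k = 4 is achieved by 4 values at 39 and 5 at 181, total 1061; lower one of the 181's by 91 (still > 39) to reach 970.

4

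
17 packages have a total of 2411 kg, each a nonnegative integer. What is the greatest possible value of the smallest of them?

141

The 17 values sum to 2411, so their minimum is at most ⌊2411/17⌋ = 141.
Taking 3 copies of 141 and 14 copies of 142 gives exactly 2411, so 141 is attained.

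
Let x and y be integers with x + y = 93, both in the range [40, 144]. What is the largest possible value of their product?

With x + y fixed, xy peaks when the two are closest together.
Taking x = 46 and y = 47 (both in [40, 144]) gives xy = 2162.

2162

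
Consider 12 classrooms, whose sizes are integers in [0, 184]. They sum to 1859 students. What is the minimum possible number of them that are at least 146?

4

Suppose at most 12 − j of them reach 146; then j values are ≤ 145 and the rest ≤ 184.
The total is then ≤ 145·j + 184·(12 − j) = 2208 − 39j. For this to be ≥ 1859 we need j ≤ 8, so at least 12 − 8 = 4 must reach 146.
Exactly 4 works: 4 values at 184 and 8 at 145 total 1896; lower one of the high values by 37 (still ≥ 146) to hit 1859.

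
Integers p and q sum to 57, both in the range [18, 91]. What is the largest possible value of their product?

812

pq = p(57 − p) is maximized when p is as near 57/2 as the bounds allow.
Taking p = 28 and q = 29 (both in [18, 91]) gives pq = 812.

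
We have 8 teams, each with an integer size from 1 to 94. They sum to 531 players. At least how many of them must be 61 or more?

If only k of them are at least 61, the other 8 − k are at most 60, so the total is at most k·94 + (8 − k)·60.
This must reach 531, so k·94 + (8 − k)·60 ≥ 531, giving k ≥ 2.
Exactly 2 works: 2 values at 94 and 6 at 60 total 548; lower one of the high values by 17 (still ≥ 61) to hit 531.

2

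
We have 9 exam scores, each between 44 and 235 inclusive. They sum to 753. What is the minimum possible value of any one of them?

To make one score as small as possible, make the other 8 as large as possible.
The other 8 can take up 8 × 235 = 1880 ≥ 753 − 44, so one score can sit at its floor of 44.
Achievable: one at 44 and the other 8 totalling 709, which fits since 8 × 44 ≤ 709 ≤ 8 × 235.

44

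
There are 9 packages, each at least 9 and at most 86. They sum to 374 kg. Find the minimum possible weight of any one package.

To make one package as small as possible, make the other 8 as large as possible.
The other 8 can take up 8 × 86 = 688 ≥ 374 − 9, so one package can sit at its floor of 9.
Achievable: one at 9 and the other 8 totalling 365, which fits since 8 × 9 ≤ 365 ≤ 8 × 86.

9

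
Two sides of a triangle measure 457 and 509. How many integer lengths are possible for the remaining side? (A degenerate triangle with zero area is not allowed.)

The triangle inequality gives |457 − 509| < c < 457 + 509, i.e. 52 < c < 966.
So c can be any integer from 53 to 965: 913 values.

913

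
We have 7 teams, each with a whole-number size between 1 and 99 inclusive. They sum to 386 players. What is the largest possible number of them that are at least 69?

5

Suppose k of them are at least 69. Those contribute at least 69 each and the other 7 − k at least 1 each.
So the total is at least 69k + 1(7 − k) = 7 + 68k. This must be ≤ 386, giving k ≤ 5.
k = 5 is achieved by 5 values at 69 and 2 at 1, total 347; add 39 to one value (staying below 69) to reach 386.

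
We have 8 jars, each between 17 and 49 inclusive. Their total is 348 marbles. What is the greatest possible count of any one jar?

49

To make one jar as large as possible, make the other 7 as small as possible.
The other 7 contribute at least 7 × 17 = 119, leaving at most 348 − 119 = 229.
But each jar is capped at 49, so the maximum is 49.
Achievable: one at 49 and the other 7 totalling 299, which fits since 7 × 17 ≤ 299 ≤ 7 × 49.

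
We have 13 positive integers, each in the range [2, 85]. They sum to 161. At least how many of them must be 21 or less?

7

Each value above 21 is at least 22, contributing at least 22 − 2 = 20 above the floor 2.
The sum exceeds the floor total 26 by 135, so at most ⌊135/20⌋ = 6 exceed 21, and at least 7 are ≤ 21.
Exactly 7 works: 7 values at 2 and 6 at 22 total 146; raise one of the low values by 15 (still ≤ 21) to hit 161.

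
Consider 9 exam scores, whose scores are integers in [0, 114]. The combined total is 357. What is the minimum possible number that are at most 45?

If only k of them are at most 45, the other 9 − k are at least 46, so the total is at least (9 − k)·46 + k·0.
This is ≤ 357, so (9 − k)·46 + 0k ≤ 357, which gives k ≥ 2.
Exactly 2 works: 2 values at 0 and 7 at 46 total 322; raise one of the low values by 35 (still ≤ 45) to hit 357.

2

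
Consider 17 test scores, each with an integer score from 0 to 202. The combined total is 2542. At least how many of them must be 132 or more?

If only k of them are at least 132, the other 17 − k are at most 131, so the total is at most k·202 + (17 − k)·131.
This must reach 2542, so k·202 + (17 − k)·131 ≥ 2542, giving k ≥ 5.
Exactly 5 works: 5 values at 202 and 12 at 131 total 2582; lower one of the high values by 40 (still ≥ 132) to hit 2542.

5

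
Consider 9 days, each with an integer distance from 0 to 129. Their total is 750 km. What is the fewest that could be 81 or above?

1

Suppose at most 9 − j of them reach 81; then j values are ≤ 80 and the rest ≤ 129.
The total is then ≤ 80·j + 129·(9 − j) = 1161 − 49j. For this to be ≥ 750 we need j ≤ 8, so at least 9 − 8 = 1 must reach 81.
Exactly 1 works: 1 value at 129 and 8 at 80 total 769; lower one of the high values by 19 (still ≥ 81) to hit 750.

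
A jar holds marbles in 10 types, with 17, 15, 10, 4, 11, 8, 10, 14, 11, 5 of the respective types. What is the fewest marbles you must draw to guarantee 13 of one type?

In the worst case you take as many as possible of each type without reaching 13: 12 + 12 + 10 + 4 + 11 + 8 + 10 + 12 + 11 + 5 = 95.
The next one must give 13 of some type, so 95 + 1 = 96.

96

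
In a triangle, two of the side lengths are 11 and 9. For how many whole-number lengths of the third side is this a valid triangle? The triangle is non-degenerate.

17

The triangle inequality gives |11 − 9| < c < 11 + 9, i.e. 2 < c < 20.
So c can be any integer from 3 to 19: 17 values.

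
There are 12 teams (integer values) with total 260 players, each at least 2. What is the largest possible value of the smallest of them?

The average is 260/12 < 22, so some value is ≤ 21.
Achievable: 4 of them at 21 and 8 at 22 total 260.

21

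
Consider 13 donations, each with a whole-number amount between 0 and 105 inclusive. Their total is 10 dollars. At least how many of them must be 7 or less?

12

If only k of them are at most 7, the other 13 − k are at least 8, so the total is at least (13 − k)·8 + k·0.
This is ≤ 10, so (13 − k)·8 + 0k ≤ 10, which gives k ≥ 12.
Exactly 12 works: 12 values at 0 and 1 at 8 total 8; raise one of the low values by 2 (still ≤ 7) to hit 10.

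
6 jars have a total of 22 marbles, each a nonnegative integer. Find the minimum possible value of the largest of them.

The 6 values sum to 22, so their maximum is at least ⌈22/6⌉ = 4.
Achievable: 4 of them at 4 and 2 at 3 total 22.

4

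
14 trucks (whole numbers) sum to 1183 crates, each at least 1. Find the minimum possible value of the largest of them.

85

If every one of the 14 were at most 84, the total would be at most 14 × 84 = 1176 < 1183.
Equality holds with 7 values of 85 and 7 values of 84.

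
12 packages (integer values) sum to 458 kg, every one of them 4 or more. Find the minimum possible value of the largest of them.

39

The average is 458/12 > 38, so not all 12 can be 38 or less; the largest is ≥ 39.
Achievable: 2 of them at 39 and 10 at 38 total 458.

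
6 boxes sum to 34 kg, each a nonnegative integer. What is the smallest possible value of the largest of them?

If every one of the 6 were at most 5, the total would be at most 6 × 5 = 30 < 34.
Equality holds with 4 values of 6 and 2 values of 5.

6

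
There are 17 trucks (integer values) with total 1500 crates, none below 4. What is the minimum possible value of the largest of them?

89

The average is 1500/17 > 88, so not all 17 can be 88 or less; the largest is ≥ 89.
Achievable: 4 of them at 89 and 13 at 88 total 1500.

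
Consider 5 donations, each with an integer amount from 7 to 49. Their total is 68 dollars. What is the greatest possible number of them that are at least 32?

1

If k of the values are ≥ 32, the total is ≥ 32k + 7(5 − k).
Setting 32k + 7(5 − k) ≤ 68 gives 25k ≤ 33, so k ≤ 1.
k = 1 is achieved by 1 value at 32 and 4 at 7, total 60; add 8 to one value (staying below 32) to reach 68.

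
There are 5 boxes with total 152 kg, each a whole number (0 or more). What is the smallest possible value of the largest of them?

The average is 152/5 > 30, so not all 5 can be 30 or less; the largest is ≥ 31.
Achievable: 2 of them at 31 and 3 at 30 total 152.

31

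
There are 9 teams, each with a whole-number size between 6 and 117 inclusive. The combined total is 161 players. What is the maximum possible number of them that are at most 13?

8

Suppose k of them are at most 13. Those contribute at most 13 each and the rest at most 117 each.
So the total is at most 13k + 117(9 − k) = 1053 − 104k. This must still be ≥ 161, so k ≤ 8.
k = 8 is achieved by 8 values at 13 and 1 at 117, total 221; lower one of the 117's by 60 (still > 13) to reach 161.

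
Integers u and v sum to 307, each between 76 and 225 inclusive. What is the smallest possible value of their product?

18450

For a fixed sum, uv is smallest when u and v are as far apart as possible.
At the endpoint u = 82, v = 307 − 82 = 225, so uv = 82 × 225 = 18450.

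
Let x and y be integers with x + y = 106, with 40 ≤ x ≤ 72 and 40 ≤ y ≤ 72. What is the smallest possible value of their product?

2640

xy = x(106 − x) is concave in x, so over [40, 66] it is minimized at an endpoint.
At the endpoint x = 40, y = 106 − 40 = 66, so xy = 40 × 66 = 2640.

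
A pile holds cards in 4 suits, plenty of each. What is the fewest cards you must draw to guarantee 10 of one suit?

37

You could draw 9 of every suit without reaching 10 of any — 36 in all.
One more forces 10 of some suit, so 36 + 1 = 37.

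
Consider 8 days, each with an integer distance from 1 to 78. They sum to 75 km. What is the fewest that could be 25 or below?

Let j be the number exceeding 25. Then the total is ≥ 26·j + 1·(8 − j) = 8 + 25j.
So 25j ≤ 67 and j ≤ 2; hence at least 8 − 2 = 6 are ≤ 25.
Exactly 6 works: 6 values at 1 and 2 at 26 total 58; raise one of the low values by 17 (still ≤ 25) to hit 75.

6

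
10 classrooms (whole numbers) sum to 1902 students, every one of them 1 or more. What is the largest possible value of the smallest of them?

190

If every one of the 10 were at least 191, the total would be at least 10 × 191 = 1910 > 1902.
Taking 8 copies of 190 and 2 copies of 191 gives exactly 1902, so 190 is attained.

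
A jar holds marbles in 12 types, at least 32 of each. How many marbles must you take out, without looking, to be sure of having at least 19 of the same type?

In the worst case you draw 18 of each of the 12 types: 12 × 18 = 216.
One more forces 19 of some type, so 216 + 1 = 217.

217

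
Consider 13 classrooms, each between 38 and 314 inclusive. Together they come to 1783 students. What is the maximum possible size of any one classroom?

314

To make one classroom as large as possible, make the other 12 as small as possible.
The other 12 contribute at least 12 × 38 = 456, leaving at most 1783 − 456 = 1327.
But each classroom is capped at 314, so the maximum is 314.
Achievable: one at 314 and the other 12 totalling 1469, which fits since 12 × 38 ≤ 1469 ≤ 12 × 314.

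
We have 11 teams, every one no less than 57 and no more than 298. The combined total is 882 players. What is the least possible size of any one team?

Minimizing one value means maximizing the remaining 10.
The other 10 can take up 10 × 298 = 2980 ≥ 882 − 57, so one team can sit at its floor of 57.
Achievable: one at 57 and the other 10 totalling 825, which fits since 10 × 57 ≤ 825 ≤ 10 × 298.

57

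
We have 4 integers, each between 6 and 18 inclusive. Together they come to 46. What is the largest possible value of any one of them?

18

Maximizing one value means minimizing the remaining 3.
The other 3 contribute at least 3 × 6 = 18, leaving at most 46 − 18 = 28.
But each integer is capped at 18, so the maximum is 18.
Achievable: one at 18 and the other 3 totalling 28, which fits since 3 × 6 ≤ 28 ≤ 3 × 18.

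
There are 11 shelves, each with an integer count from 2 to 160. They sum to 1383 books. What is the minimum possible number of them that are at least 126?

If only k of them are at least 126, the other 11 − k are at most 125, so the total is at most k·160 + (11 − k)·125.
This must reach 1383, so k·160 + (11 − k)·125 ≥ 1383, giving k ≥ 1.
Exactly 1 works: 1 value at 160 and 10 at 125 total 1410; lower one of the high values by 27 (still ≥ 126) to hit 1383.

1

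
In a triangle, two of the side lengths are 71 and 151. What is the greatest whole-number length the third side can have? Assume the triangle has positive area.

221

The third side must be less than 71 + 151 = 222.
The largest integer below 222 is 221.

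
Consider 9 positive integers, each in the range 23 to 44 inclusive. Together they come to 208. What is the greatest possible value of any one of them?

To make one integer as large as possible, make the other 8 as small as possible.
The other 8 contribute at least 8 × 23 = 184, leaving at most 208 − 184 = 24.
Since 24 ≤ 44, this is achievable: one at 24 and 8 at 23.

24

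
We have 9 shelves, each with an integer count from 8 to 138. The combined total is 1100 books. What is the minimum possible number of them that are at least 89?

Each value short of 89 is at most 88, costing at least 138 − 88 = 50 against the maximum total of 1242.
We can afford to lose at most 1242 − 1100 = 142, so at most ⌊142/50⌋ = 2 fall short, and at least 7 are ≥ 89.
Exactly 7 works: 7 values at 138 and 2 at 88 total 1142; lower one of the high values by 42 (still ≥ 89) to hit 1100.

7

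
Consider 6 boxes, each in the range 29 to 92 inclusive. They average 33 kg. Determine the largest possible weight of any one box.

To make one box as large as possible, make the other 5 as small as possible.
The total is 6 × 33 = 198.
The other 5 contribute at least 5 × 29 = 145, leaving at most 198 − 145 = 53.
Since 53 ≤ 92, this is achievable: one at 53 and 5 at 29.

53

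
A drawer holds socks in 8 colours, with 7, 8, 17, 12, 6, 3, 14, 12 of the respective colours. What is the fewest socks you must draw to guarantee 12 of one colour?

In the worst case you take as many as possible of each colour without reaching 12: 7 + 8 + 11 + 11 + 6 + 3 + 11 + 11 = 68.
The next one must give 12 of some colour, so 68 + 1 = 69.

69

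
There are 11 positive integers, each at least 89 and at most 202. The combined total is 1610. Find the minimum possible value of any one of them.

89

To make one integer as small as possible, make the other 10 as large as possible.
The other 10 can take up 10 × 202 = 2020 ≥ 1610 − 89, so one integer can sit at its floor of 89.
Achievable: one at 89 and the other 10 totalling 1521, which fits since 10 × 89 ≤ 1521 ≤ 10 × 202.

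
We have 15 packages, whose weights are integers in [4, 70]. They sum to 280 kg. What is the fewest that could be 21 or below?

3

Each value above 21 is at least 22, contributing at least 22 − 4 = 18 above the floor 4.
The sum exceeds the floor total 60 by 220, so at most ⌊220/18⌋ = 12 exceed 21, and at least 3 are ≤ 21.
Exactly 3 works: 3 values at 4 and 12 at 22 total 276; raise one of the low values by 4 (still ≤ 21) to hit 280.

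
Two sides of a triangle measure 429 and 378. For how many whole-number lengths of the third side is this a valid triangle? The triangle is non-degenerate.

The triangle inequality gives |429 − 378| < c < 429 + 378, i.e. 51 < c < 807.
So c can be any integer from 52 to 806: 755 values.

755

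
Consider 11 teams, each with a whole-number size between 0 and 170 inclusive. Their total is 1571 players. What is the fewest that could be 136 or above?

Suppose at most 11 − j of them reach 136; then j values are ≤ 135 and the rest ≤ 170.
The total is then ≤ 135·j + 170·(11 − j) = 1870 − 35j. For this to be ≥ 1571 we need j ≤ 8, so at least 11 − 8 = 3 must reach 136.
Exactly 3 works: 3 values at 170 and 8 at 135 total 1590; lower one of the high values by 19 (still ≥ 136) to hit 1571.

3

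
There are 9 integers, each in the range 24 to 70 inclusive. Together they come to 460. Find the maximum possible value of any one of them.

70

To make one integer as large as possible, make the other 8 as small as possible.
The other 8 contribute at least 8 × 24 = 192, leaving at most 460 − 192 = 268.
But each integer is capped at 70, so the maximum is 70.
Achievable: one at 70 and the other 8 totalling 390, which fits since 8 × 24 ≤ 390 ≤ 8 × 70.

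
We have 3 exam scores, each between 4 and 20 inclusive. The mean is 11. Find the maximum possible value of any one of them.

Maximizing one value means minimizing the remaining 2.
The total is 3 × 11 = 33.
The other 2 contribute at least 2 × 4 = 8, leaving at most 33 − 8 = 25.
But each score is capped at 20, so the maximum is 20.
Achievable: one at 20 and the other 2 totalling 13, which fits since 2 × 4 ≤ 13 ≤ 2 × 20.

20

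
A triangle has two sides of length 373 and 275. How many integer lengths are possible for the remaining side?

The triangle inequality gives |373 − 275| < c < 373 + 275, i.e. 98 < c < 648.
So c can be any integer from 99 to 647: 549 values.

549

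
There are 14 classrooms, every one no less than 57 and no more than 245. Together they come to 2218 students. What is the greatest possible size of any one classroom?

To make one classroom as large as possible, make the other 13 as small as possible.
The other 13 contribute at least 13 × 57 = 741, leaving at most 2218 − 741 = 1477.
But each classroom is capped at 245, so the maximum is 245.
Achievable: one at 245 and the other 13 totalling 1973, which fits since 13 × 57 ≤ 1973 ≤ 13 × 245.

245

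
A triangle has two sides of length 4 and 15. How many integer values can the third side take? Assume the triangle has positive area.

The triangle inequality gives |4 − 15| < c < 4 + 15, i.e. 11 < c < 19.
So c can be any integer from 12 to 18: 7 values.

7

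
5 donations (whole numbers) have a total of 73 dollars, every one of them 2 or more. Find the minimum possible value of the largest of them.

If every one of the 5 were at most 14, the total would be at most 5 × 14 = 70 < 73.
Equality holds with 3 values of 15 and 2 values of 14.

15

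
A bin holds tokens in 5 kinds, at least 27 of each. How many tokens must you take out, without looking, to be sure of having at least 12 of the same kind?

You could draw 11 of every kind without reaching 12 of any — 55 in all.
One more forces 12 of some kind, so 55 + 1 = 56.

56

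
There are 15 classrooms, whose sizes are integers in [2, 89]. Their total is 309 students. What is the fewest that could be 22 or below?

Each value above 22 is at least 23, contributing at least 23 − 2 = 21 above the floor 2.
The sum exceeds the floor total 30 by 279, so at most ⌊279/21⌋ = 13 exceed 22, and at least 2 are ≤ 22.
Exactly 2 works: 2 values at 2 and 13 at 23 total 303; raise one of the low values by 6 (still ≤ 22) to hit 309.

2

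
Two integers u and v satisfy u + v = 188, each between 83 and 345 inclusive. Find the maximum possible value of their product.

uv = u(188 − u) is maximized when u is as near 188/2 as the bounds allow.
Taking u = 94 and v = 94 (both in [83, 345]) gives uv = 8836.

8836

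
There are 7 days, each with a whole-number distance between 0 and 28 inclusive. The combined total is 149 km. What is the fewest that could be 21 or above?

2

Suppose at most 7 − j of them reach 21; then j values are ≤ 20 and the rest ≤ 28.
The total is then ≤ 20·j + 28·(7 − j) = 196 − 8j. For this to be ≥ 149 we need j ≤ 5, so at least 7 − 5 = 2 must reach 21.
Exactly 2 works: 2 values at 28 and 5 at 20 total 156; lower one of the high values by 7 (still ≥ 21) to hit 149.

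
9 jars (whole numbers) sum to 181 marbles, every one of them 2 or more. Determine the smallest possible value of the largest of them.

21

Some value must be at least ⌈181/9⌉ = 21, since 9 × 20 = 180 < 181.
Equality holds with 1 value of 21 and 8 values of 20.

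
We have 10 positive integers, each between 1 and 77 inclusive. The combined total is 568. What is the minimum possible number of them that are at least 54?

Each value short of 54 is at most 53, costing at least 77 − 53 = 24 against the maximum total of 770.
We can afford to lose at most 770 − 568 = 202, so at most ⌊202/24⌋ = 8 fall short, and at least 2 are ≥ 54.
Exactly 2 works: 2 values at 77 and 8 at 53 total 578; lower one of the high values by 10 (still ≥ 54) to hit 568.

2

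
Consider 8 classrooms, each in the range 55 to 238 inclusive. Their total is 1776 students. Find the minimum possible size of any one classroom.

Minimizing one value means maximizing the remaining 7.
The other 7 contribute at most 7 × 238 = 1666, leaving at least 1776 − 1666 = 110.
Since 110 ≥ 55, this is achievable: one at 110 and 7 at 238.

110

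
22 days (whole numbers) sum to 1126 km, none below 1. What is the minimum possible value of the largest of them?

The 22 values sum to 1126, so their maximum is at least ⌈1126/22⌉ = 52.
Equality holds with 4 values of 52 and 18 values of 51.

52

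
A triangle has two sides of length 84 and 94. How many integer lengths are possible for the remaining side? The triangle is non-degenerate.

The triangle inequality gives |84 − 94| < c < 84 + 94, i.e. 10 < c < 178.
So c can be any integer from 11 to 177: 167 values.

167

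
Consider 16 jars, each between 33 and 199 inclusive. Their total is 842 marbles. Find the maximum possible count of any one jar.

Maximizing one value means minimizing the remaining 15.
The other 15 contribute at least 15 × 33 = 495, leaving at most 842 − 495 = 347.
But each jar is capped at 199, so the maximum is 199.
Achievable: one at 199 and the other 15 totalling 643, which fits since 15 × 33 ≤ 643 ≤ 15 × 199.

199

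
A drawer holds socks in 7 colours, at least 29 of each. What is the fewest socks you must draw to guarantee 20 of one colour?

134

You could draw 19 of every colour without reaching 20 of any — 133 in all.
One more forces 20 of some colour, so 133 + 1 = 134.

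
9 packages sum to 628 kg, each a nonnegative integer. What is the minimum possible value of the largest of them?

If every one of the 9 were at most 69, the total would be at most 9 × 69 = 621 < 628.
Achievable: 7 of them at 70 and 2 at 69 total 628.

70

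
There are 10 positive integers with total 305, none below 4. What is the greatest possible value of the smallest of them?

The 10 values sum to 305, so their minimum is at most ⌊305/10⌋ = 30.
Equality holds with 5 values of 30 and 5 values of 31.

30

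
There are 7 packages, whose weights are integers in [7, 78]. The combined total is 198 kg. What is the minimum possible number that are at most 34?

Each value above 34 is at least 35, contributing at least 35 − 7 = 28 above the floor 7.
The sum exceeds the floor total 49 by 149, so at most ⌊149/28⌋ = 5 exceed 34, and at least 2 are ≤ 34.
Exactly 2 works: 2 values at 7 and 5 at 35 total 189; raise one of the low values by 9 (still ≤ 34) to hit 198.

2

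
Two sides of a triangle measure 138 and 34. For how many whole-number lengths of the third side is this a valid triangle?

The triangle inequality gives |138 − 34| < c < 138 + 34, i.e. 104 < c < 172.
So c can be any integer from 105 to 171: 67 values.

67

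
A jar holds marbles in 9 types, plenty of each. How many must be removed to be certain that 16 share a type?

In the worst case you draw 15 of each of the 9 types: 9 × 15 = 135.
One more forces 16 of some type, so 135 + 1 = 136.

136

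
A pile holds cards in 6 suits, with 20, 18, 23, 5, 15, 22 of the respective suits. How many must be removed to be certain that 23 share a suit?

In the worst case you take as many as possible of each suit without reaching 23: 20 + 18 + 22 + 5 + 15 + 22 = 102.
The next one must give 23 of some suit, so 102 + 1 = 103.

103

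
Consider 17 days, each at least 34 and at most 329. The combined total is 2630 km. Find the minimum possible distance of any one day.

34

Minimizing one value means maximizing the remaining 16.
The other 16 can take up 16 × 329 = 5264 ≥ 2630 − 34, so one day can sit at its floor of 34.
Achievable: one at 34 and the other 16 totalling 2596, which fits since 16 × 34 ≤ 2596 ≤ 16 × 329.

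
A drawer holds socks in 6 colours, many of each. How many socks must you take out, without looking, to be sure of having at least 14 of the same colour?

79

In the worst case you draw 13 of each of the 6 colours: 6 × 13 = 78.
One more forces 14 of some colour, so 78 + 1 = 79.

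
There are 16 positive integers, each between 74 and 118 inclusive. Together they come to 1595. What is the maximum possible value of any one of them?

118

To make one integer as large as possible, make the other 15 as small as possible.
The other 15 contribute at least 15 × 74 = 1110, leaving at most 1595 − 1110 = 485.
But each integer is capped at 118, so the maximum is 118.
Achievable: one at 118 and the other 15 totalling 1477, which fits since 15 × 74 ≤ 1477 ≤ 15 × 118.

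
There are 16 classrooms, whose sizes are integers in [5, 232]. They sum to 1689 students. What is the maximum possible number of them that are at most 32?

Suppose k of them are at most 32. Those contribute at most 32 each and the rest at most 232 each.
So the total is at most 32k + 232(16 − k) = 3712 − 200k. This must still be ≥ 1689, so k ≤ 10.
k = 10 is achieved by 10 values at 32 and 6 at 232, total 1712; lower one of the 232's by 23 (still > 32) to reach 1689.

10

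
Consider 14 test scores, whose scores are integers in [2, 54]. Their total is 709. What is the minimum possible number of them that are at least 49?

7

If only k of them are at least 49, the other 14 − k are at most 48, so the total is at most k·54 + (14 − k)·48.
This must reach 709, so k·54 + (14 − k)·48 ≥ 709, giving k ≥ 7.
Exactly 7 works: 7 values at 54 and 7 at 48 total 714; lower one of the high values by 5 (still ≥ 49) to hit 709.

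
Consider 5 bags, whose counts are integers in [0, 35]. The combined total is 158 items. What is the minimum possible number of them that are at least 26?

4

If only k of them are at least 26, the other 5 − k are at most 25, so the total is at most k·35 + (5 − k)·25.
This must reach 158, so k·35 + (5 − k)·25 ≥ 158, giving k ≥ 4.
Exactly 4 works: 4 values at 35 and 1 at 25 total 165; lower one of the high values by 7 (still ≥ 26) to hit 158.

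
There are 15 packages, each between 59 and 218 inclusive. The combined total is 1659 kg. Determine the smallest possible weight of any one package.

To make one package as small as possible, make the other 14 as large as possible.
The other 14 can take up 14 × 218 = 3052 ≥ 1659 − 59, so one package can sit at its floor of 59.
Achievable: one at 59 and the other 14 totalling 1600, which fits since 14 × 59 ≤ 1600 ≤ 14 × 218.

59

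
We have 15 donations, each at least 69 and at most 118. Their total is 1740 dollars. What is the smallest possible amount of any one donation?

88

To make one donation as small as possible, make the other 14 as large as possible.
The other 14 contribute at most 14 × 118 = 1652, leaving at least 1740 − 1652 = 88.
Since 88 ≥ 69, this is achievable: one at 88 and 14 at 118.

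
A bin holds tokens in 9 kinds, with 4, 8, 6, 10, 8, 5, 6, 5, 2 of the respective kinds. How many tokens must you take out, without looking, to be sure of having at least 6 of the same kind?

42

In the worst case you take as many as possible of each kind without reaching 6: 4 + 5 + 5 + 5 + 5 + 5 + 5 + 5 + 2 = 41.
The next one must give 6 of some kind, so 41 + 1 = 42.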